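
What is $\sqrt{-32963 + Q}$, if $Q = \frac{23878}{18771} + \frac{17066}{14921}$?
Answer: $\frac{i \sqrt{2585625251077990523919}}{280082091} \approx 181.55 i$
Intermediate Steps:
$Q = \frac{676629524}{280082091}$ ($Q = 23878 \cdot \frac{1}{18771} + 17066 \cdot \frac{1}{14921} = \frac{23878}{18771} + \frac{17066}{14921} = \frac{676629524}{280082091} \approx 2.4158$)
$\sqrt{-32963 + Q} = \sqrt{-32963 + \frac{676629524}{280082091}} = \sqrt{- \frac{9231669336109}{280082091}} = \frac{i \sqrt{2585625251077990523919}}{280082091}$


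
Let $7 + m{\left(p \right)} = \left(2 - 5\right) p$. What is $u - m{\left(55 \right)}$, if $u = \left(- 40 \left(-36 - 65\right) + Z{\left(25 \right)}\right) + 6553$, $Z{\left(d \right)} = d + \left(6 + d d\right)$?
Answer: $11421$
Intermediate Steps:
$m{\left(p \right)} = -7 - 3 p$ ($m{\left(p \right)} = -7 + \left(2 - 5\right) p = -7 - 3 p$)
$Z{\left(d \right)} = 6 + d + d^{2}$ ($Z{\left(d \right)} = d + \left(6 + d^{2}\right) = 6 + d + d^{2}$)
$u = 11249$ ($u = \left(- 40 \left(-36 - 65\right) + \left(6 + 25 + 25^{2}\right)\right) + 6553 = \left(\left(-40\right) \left(-101\right) + \left(6 + 25 + 625\right)\right) + 6553 = \left(4040 + 656\right) + 6553 = 4696 + 6553 = 11249$)
$u - m{\left(55 \right)} = 11249 - \left(-7 - 165\right) = 11249 - -172 = 11249 + 172 = 11421$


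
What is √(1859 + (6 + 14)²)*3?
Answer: 9*√251 ≈ 142.59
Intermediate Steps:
√(1859 + (6 + 14)²)*3 = √(1859 + 20²)*3 = √(1859 + 400)*3 = √2259*3 = (3*√251)*3 = 9*√251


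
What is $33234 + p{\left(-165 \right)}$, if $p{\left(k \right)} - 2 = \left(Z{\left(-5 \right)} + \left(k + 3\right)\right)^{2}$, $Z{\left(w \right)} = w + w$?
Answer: $62820$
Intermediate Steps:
$Z{\left(w \right)} = 2 w$
$p{\left(k \right)} = 2 + \left(-7 + k\right)^{2}$ ($p{\left(k \right)} = 2 + \left(2 \left(-5\right) + \left(k + 3\right)\right)^{2} = 2 + \left(-10 + \left(3 + k\right)\right)^{2} = 2 + \left(-7 + k\right)^{2}$)
$33234 + p{\left(-165 \right)} = 33234 + \left(2 + \left(-7 - 165\right)^{2}\right) = 33234 + \left(2 + \left(-172\right)^{2}\right) = 33234 + \left(2 + 29584\right) = 33234 + 29586 = 62820$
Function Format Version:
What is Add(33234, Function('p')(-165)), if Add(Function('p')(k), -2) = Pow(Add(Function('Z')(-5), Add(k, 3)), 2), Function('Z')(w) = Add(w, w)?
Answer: 62820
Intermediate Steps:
Function('Z')(w) = Mul(2, w)
Function('p')(k) = Add(2, Pow(Add(-7, k), 2)) (Function('p')(k) = Add(2, Pow(Add(Mul(2, -5), Add(k, 3)), 2)) = Add(2, Pow(Add(-10, Add(3, k)), 2)) = Add(2, Pow(Add(-7, k), 2)))
Add(33234, Function('p')(-165)) = Add(33234, Add(2, Pow(Add(-7, -165), 2))) = Add(33234, Add(2, Pow(-172, 2))) = Add(33234, Add(2, 29584)) = Add(33234, 29586) = 62820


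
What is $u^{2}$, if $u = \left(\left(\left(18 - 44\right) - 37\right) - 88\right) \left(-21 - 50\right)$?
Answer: $114939841$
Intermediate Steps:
$u = 10721$ ($u = \left(\left(-26 - 37\right) - 88\right) \left(-71\right) = \left(-63 - 88\right) \left(-71\right) = \left(-151\right) \left(-71\right) = 10721$)
$u^{2} = 10721^{2} = 114939841$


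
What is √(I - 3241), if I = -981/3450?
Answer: I*√171463942/230 ≈ 56.932*I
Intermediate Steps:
I = -327/1150 (I = -981*1/3450 = -327/1150 ≈ -0.28435)
√(I - 3241) = √(-327/1150 - 3241) = √(-3727477/1150) = I*√171463942/230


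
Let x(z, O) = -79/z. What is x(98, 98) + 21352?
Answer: 2092417/98 ≈ 21351.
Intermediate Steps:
x(98, 98) + 21352 = -79/98 + 21352 = 2092417/98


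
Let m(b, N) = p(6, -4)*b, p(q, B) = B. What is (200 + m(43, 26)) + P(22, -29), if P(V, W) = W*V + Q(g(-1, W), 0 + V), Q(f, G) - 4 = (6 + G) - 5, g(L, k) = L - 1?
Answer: -583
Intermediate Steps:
g(L, k) = -1 + L
Q(f, G) = 5 + G (Q(f, G) = 4 + ((6 + G) - 5) = 4 + (1 + G) = 5 + G)
m(b, N) = -4*b
P(V, W) = 5 + V + V*W (P(V, W) = W*V + (5 + (0 + V)) = V*W + (5 + V) = 5 + V + V*W)
(200 + m(43, 26)) + P(22, -29) = (200 - 4*43) + (5 + 22 + 22*(-29)) = (200 - 172) + (5 + 22 - 638) = 28 - 611 = -583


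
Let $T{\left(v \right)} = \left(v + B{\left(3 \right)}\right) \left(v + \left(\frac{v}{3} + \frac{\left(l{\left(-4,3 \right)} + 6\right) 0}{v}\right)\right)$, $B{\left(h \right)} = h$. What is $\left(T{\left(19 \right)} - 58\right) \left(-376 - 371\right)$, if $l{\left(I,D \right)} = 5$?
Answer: $-373002$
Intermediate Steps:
$T{\left(v \right)} = \frac{4 v \left(3 + v\right)}{3}$ ($T{\left(v \right)} = \left(v + 3\right) \left(v + \left(\frac{v}{3} + \frac{\left(5 + 6\right) 0}{v}\right)\right) = \left(3 + v\right) \left(v + \left(v \frac{1}{3} + \frac{11 \cdot 0}{v}\right)\right) = \left(3 + v\right) \left(v + \left(\frac{v}{3} + \frac{0}{v}\right)\right) = \left(3 + v\right) \left(v + \left(\frac{v}{3} + 0\right)\right) = \left(3 + v\right) \left(v + \frac{v}{3}\right) = \left(3 + v\right) \frac{4 v}{3} = \frac{4 v \left(3 + v\right)}{3}$)
$\left(T{\left(19 \right)} - 58\right) \left(-376 - 371\right) = \left(\frac{4}{3} \cdot 19 \left(3 + 19\right) - 58\right) \left(-376 - 371\right) = \left(\frac{4}{3} \cdot 19 \cdot 22 - 58\right) \left(-747\right) = \left(\frac{1672}{3} - 58\right) \left(-747\right) = \frac{1498}{3} \left(-747\right) = -373002$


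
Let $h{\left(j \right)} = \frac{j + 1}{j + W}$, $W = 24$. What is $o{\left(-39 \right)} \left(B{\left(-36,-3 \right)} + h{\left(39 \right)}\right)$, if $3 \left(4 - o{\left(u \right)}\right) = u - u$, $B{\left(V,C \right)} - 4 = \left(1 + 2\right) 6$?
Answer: $\frac{5704}{63} \approx 90.54$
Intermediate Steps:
$B{\left(V,C \right)} = 22$ ($B{\left(V,C \right)} = 4 + \left(1 + 2\right) 6 = 4 + 3 \cdot 6 = 4 + 18 = 22$)
$h{\left(j \right)} = \frac{1 + j}{24 + j}$ ($h{\left(j \right)} = \frac{j + 1}{j + 24} = \frac{1 + j}{24 + j}$)
$o{\left(u \right)} = 4$ ($o{\left(u \right)} = 4 - \frac{u - u}{3} = 4 - 0 = 4 + 0 = 4$)
$o{\left(-39 \right)} \left(B{\left(-36,-3 \right)} + h{\left(39 \right)}\right) = 4 \left(22 + \frac{1 + 39}{24 + 39}\right) = 4 \left(22 + \frac{1}{63} \cdot 40\right) = 4 \left(22 + \frac{40}{63}\right) = 4 \cdot \frac{1426}{63} = \frac{5704}{63}$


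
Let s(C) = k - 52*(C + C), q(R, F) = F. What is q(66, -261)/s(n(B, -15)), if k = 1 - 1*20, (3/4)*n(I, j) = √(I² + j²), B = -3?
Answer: -4959/4499095 + 108576*√26/4499095 ≈ 0.12195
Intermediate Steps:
n(I, j) = 4*√(I² + j²)/3
k = -19 (k = 1 - 20 = -19)
s(C) = -19 - 104*C (s(C) = -19 - 52*(C + C) = -19 - 52*2*C = -19 - 104*C)
q(66, -261)/s(n(B, -15)) = -261/(-19 - 416*√((-3)² + (-15)²)/3) = -261/(-19 - 416*√(9 + 225)/3) = -261/(-19 - 416*√234/3) = -261/(-19 - 416*3*√26/3) = -261/(-19 - 416*√26)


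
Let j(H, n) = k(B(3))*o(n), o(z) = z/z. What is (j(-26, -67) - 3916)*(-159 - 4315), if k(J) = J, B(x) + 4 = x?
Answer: 17524658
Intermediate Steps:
o(z) = 1
B(x) = -4 + x
j(H, n) = -1 (j(H, n) = (-4 + 3)*1 = -1*1 = -1)
(j(-26, -67) - 3916)*(-159 - 4315) = (-1 - 3916)*(-159 - 4315) = -3917*(-4474) = 17524658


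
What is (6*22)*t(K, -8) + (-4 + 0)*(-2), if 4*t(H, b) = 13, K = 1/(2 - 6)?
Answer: 437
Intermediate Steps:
K = -1/4 (K = 1/(-4) = -1/4 ≈ -0.25000)
t(H, b) = 13/4 (t(H, b) = (1/4)*13 = 13/4)
(6*22)*t(K, -8) + (-4 + 0)*(-2) = (6*22)*(13/4) + (-4 + 0)*(-2) = 132*(13/4) - 4*(-2) = 429 + 8 = 437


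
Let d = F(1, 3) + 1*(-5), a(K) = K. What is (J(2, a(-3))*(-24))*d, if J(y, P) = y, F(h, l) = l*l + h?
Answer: -240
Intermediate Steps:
F(h, l) = h + l² (F(h, l) = l² + h = h + l²)
d = 5 (d = (1 + 3²) + 1*(-5) = (1 + 9) - 5 = 10 - 5 = 5)
(J(2, a(-3))*(-24))*d = (2*(-24))*5 = -48*5 = -240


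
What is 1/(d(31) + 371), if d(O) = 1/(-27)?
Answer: 27/10016 ≈ 0.0026957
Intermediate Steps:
d(O) = -1/27
1/(d(31) + 371) = 1/(-1/27 + 371) = 1/(10016/27) = 27/10016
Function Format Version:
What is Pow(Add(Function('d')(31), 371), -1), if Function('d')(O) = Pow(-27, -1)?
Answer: Rational(27, 10016) ≈ 0.0026957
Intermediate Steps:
Function('d')(O) = Rational(-1, 27)
Pow(Add(Function('d')(31), 371), -1) = Pow(Add(Rational(-1, 27), 371), -1) = Pow(Rational(10016, 27), -1) = Rational(27, 10016)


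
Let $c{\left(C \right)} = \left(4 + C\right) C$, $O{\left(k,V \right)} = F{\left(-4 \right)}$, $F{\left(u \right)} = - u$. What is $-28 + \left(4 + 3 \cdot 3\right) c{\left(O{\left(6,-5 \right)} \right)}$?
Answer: $388$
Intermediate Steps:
$O{\left(k,V \right)} = 4$ ($O{\left(k,V \right)} = \left(-1\right) \left(-4\right) = 4$)
$c{\left(C \right)} = C \left(4 + C\right)$
$-28 + \left(4 + 3 \cdot 3\right) c{\left(O{\left(6,-5 \right)} \right)} = -28 + \left(4 + 3 \cdot 3\right) 4 \left(4 + 4\right) = -28 + \left(4 + 9\right) 4 \cdot 8 = -28 + 13 \cdot 32 = -28 + 416 = 388$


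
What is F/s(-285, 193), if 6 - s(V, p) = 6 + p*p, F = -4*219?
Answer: 876/37249 ≈ 0.023517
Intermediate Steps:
F = -876
s(V, p) = -p**2 (s(V, p) = 6 - (6 + p*p) = 6 - (6 + p**2) = 6 + (-6 - p**2) = -p**2)
F/s(-285, 193) = -876/((-1*193**2)) = -876/((-1*37249)) = -876/(-37249) = -876*(-1/37249) = 876/37249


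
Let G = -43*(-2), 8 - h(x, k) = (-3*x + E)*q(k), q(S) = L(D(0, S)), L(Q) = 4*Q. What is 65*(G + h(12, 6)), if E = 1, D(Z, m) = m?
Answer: 60710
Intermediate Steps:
q(S) = 4*S
h(x, k) = 8 - 4*k*(1 - 3*x) (h(x, k) = 8 - (-3*x + 1)*4*k = 8 - (1 - 3*x)*4*k = 8 - 4*k*(1 - 3*x))
G = 86
65*(G + h(12, 6)) = 65*(86 + (8 - 4*6 + 12*6*12)) = 65*(86 + (8 - 24 + 864)) = 65*(86 + 848) = 65*934 = 60710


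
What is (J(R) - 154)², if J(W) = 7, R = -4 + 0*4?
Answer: 21609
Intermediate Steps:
R = -4 (R = -4 + 0 = -4)
(J(R) - 154)² = (7 - 154)² = (-147)² = 21609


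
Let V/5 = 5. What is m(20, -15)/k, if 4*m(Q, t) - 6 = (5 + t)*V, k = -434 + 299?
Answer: 61/135 ≈ 0.45185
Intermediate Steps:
V = 25 (V = 5*5 = 25)
k = -135
m(Q, t) = 131/4 + 25*t/4 (m(Q, t) = 3/2 + ((5 + t)*25)/4 = 3/2 + (125 + 25*t)/4 = 3/2 + (125/4 + 25*t/4) = 131/4 + 25*t/4)
m(20, -15)/k = (131/4 + (25/4)*(-15))/(-135) = (131/4 - 375/4)*(-1/135) = -61*(-1/135) = 61/135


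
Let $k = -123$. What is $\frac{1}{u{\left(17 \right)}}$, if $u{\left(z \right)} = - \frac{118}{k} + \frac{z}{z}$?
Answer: $\frac{123}{241} \approx 0.51037$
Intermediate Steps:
$u{\left(z \right)} = \frac{241}{123}$ ($u{\left(z \right)} = - \frac{118}{-123} + \frac{z}{z} = \left(-118\right) \left(- \frac{1}{123}\right) + 1 = \frac{118}{123} + 1 = \frac{241}{123}$)
$\frac{1}{u{\left(17 \right)}} = \frac{1}{\frac{241}{123}} = \frac{123}{241}$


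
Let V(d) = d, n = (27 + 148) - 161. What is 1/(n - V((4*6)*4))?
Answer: -1/82 ≈ -0.012195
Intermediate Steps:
n = 14 (n = 175 - 161 = 14)
1/(n - V((4*6)*4)) = 1/(14 - 4*6*4) = 1/(14 - 24*4) = 1/(14 - 1*96) = 1/(14 - 96) = 1/(-82) = -1/82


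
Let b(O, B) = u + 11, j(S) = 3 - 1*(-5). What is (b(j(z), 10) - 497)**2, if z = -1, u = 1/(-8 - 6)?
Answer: 46308025/196 ≈ 2.3627e+5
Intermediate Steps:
u = -1/14 (u = 1/(-14) = -1/14 ≈ -0.071429)
j(S) = 8 (j(S) = 3 + 5 = 8)
b(O, B) = 153/14 (b(O, B) = -1/14 + 11 = 153/14)
(b(j(z), 10) - 497)**2 = (153/14 - 497)**2 = (-6805/14)**2 = 46308025/196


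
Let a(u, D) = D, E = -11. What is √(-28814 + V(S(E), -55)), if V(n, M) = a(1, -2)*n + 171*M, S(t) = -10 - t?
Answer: I*√38221 ≈ 195.5*I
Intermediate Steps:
V(n, M) = -2*n + 171*M
√(-28814 + V(S(E), -55)) = √(-28814 + (-2*(-10 - 1*(-11)) + 171*(-55))) = √(-28814 + (-2*(-10 + 11) - 9405)) = √(-28814 + (-2*1 - 9405)) = √(-28814 + (-2 - 9405)) = √(-28814 - 9407) = √(-38221) = I*√38221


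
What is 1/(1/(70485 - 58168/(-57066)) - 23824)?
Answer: -2011177589/47914294851803 ≈ -4.1974e-5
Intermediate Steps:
1/(1/(70485 - 58168/(-57066)) - 23824) = 1/(1/(70485 - 58168*(-1/57066)) - 23824) = 1/(1/(70485 + 29084/28533) - 23824) = 1/(1/(2011177589/28533) - 23824) = 1/(28533/2011177589 - 23824) = 1/(-47914294851803/2011177589) = -2011177589/47914294851803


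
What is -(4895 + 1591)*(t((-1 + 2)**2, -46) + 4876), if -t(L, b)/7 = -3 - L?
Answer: -31807344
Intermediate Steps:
t(L, b) = 21 + 7*L (t(L, b) = -7*(-3 - L) = 21 + 7*L)
-(4895 + 1591)*(t((-1 + 2)**2, -46) + 4876) = -(4895 + 1591)*((21 + 7*(-1 + 2)**2) + 4876) = -6486*((21 + 7*1**2) + 4876) = -6486*((21 + 7*1) + 4876) = -6486*((21 + 7) + 4876) = -6486*(28 + 4876) = -6486*4904 = -1*31807344 = -31807344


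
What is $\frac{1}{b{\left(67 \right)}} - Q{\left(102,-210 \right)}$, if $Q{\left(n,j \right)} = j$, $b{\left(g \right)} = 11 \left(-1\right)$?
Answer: $\frac{2309}{11} \approx 209.91$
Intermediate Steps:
$b{\left(g \right)} = -11$
$\frac{1}{b{\left(67 \right)}} - Q{\left(102,-210 \right)} = \frac{1}{-11} - -210 = - \frac{1}{11} + 210 = \frac{2309}{11}$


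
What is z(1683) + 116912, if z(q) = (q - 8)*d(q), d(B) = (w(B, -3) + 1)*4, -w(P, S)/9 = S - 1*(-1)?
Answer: 244212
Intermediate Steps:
w(P, S) = -9 - 9*S (w(P, S) = -9*(S - 1*(-1)) = -9*(S + 1) = -9*(1 + S) = -9 - 9*S)
d(B) = 76 (d(B) = ((-9 - 9*(-3)) + 1)*4 = ((-9 + 27) + 1)*4 = (18 + 1)*4 = 19*4 = 76)
z(q) = -608 + 76*q (z(q) = (q - 8)*76 = (-8 + q)*76 = -608 + 76*q)
z(1683) + 116912 = (-608 + 76*1683) + 116912 = (-608 + 127908) + 116912 = 127300 + 116912 = 244212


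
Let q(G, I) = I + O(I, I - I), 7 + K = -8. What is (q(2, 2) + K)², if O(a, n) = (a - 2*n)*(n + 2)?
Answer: 81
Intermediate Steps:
O(a, n) = (2 + n)*(a - 2*n) (O(a, n) = (a - 2*n)*(2 + n) = (2 + n)*(a - 2*n))
K = -15 (K = -7 - 8 = -15)
q(G, I) = 3*I (q(G, I) = I + (-4*(I - I) - 2*(I - I)² + 2*I + I*(I - I)) = I + (-4*0 - 2*0² + 2*I + I*0) = I + (0 - 2*0 + 2*I + 0) = I + (0 + 0 + 2*I + 0) = I + 2*I = 3*I)
(q(2, 2) + K)² = (3*2 - 15)² = (6 - 15)² = (-9)² = 81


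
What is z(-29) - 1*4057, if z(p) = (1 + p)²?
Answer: -3273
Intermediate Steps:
z(-29) - 1*4057 = (1 - 29)² - 1*4057 = (-28)² - 4057 = 784 - 4057 = -3273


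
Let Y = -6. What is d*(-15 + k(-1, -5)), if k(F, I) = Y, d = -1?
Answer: 21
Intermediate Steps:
k(F, I) = -6
d*(-15 + k(-1, -5)) = -(-15 - 6) = -1*(-21) = 21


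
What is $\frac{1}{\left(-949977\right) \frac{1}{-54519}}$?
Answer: $\frac{1069}{18627} \approx 0.05739$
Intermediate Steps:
$\frac{1}{\left(-949977\right) \frac{1}{-54519}} = \frac{1}{\left(-949977\right) \left(- \frac{1}{54519}\right)} = \frac{1}{\frac{18627}{1069}} = \frac{1069}{18627}$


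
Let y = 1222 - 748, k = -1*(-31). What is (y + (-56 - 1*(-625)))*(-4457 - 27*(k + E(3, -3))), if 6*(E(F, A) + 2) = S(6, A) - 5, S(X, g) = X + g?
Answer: -5455933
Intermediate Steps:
k = 31
E(F, A) = -11/6 + A/6 (E(F, A) = -2 + ((6 + A) - 5)/6 = -2 + (1 + A)/6 = -2 + (⅙ + A/6) = -11/6 + A/6)
y = 474
(y + (-56 - 1*(-625)))*(-4457 - 27*(k + E(3, -3))) = (474 + (-56 - 1*(-625)))*(-4457 - 27*(31 + (-11/6 + (⅙)*(-3)))) = (474 + (-56 + 625))*(-4457 - 27*(31 + (-11/6 - ½))) = (474 + 569)*(-4457 - 27*(31 - 7/3)) = 1043*(-4457 - 27*86/3) = 1043*(-4457 - 774) = 1043*(-5231) = -5455933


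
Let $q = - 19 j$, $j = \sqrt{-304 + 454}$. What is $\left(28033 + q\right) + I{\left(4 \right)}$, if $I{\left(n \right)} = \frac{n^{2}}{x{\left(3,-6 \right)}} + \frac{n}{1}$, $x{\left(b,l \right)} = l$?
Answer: $\frac{84103}{3} - 95 \sqrt{6} \approx 27802.0$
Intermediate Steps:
$j = 5 \sqrt{6}$ ($j = \sqrt{150} = 5 \sqrt{6} \approx 12.247$)
$I{\left(n \right)} = n - \frac{n^{2}}{6}$ ($I{\left(n \right)} = \frac{n^{2}}{-6} + \frac{n}{1} = n^{2} \left(- \frac{1}{6}\right) + n 1 = - \frac{n^{2}}{6} + n = n - \frac{n^{2}}{6}$)
$q = - 95 \sqrt{6}$ ($q = - 19 \cdot 5 \sqrt{6} = - 95 \sqrt{6} \approx -232.7$)
$\left(28033 + q\right) + I{\left(4 \right)} = \left(28033 - 95 \sqrt{6}\right) + \frac{1}{6} \cdot 4 \left(6 - 4\right) = \left(28033 - 95 \sqrt{6}\right) + \frac{1}{6} \cdot 4 \cdot 2 = \left(28033 - 95 \sqrt{6}\right) + \frac{4}{3} = \frac{84103}{3} - 95 \sqrt{6}$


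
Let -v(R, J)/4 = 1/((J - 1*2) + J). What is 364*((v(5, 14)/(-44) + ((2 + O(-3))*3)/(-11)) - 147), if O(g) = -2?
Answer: -588574/11 ≈ -53507.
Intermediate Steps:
v(R, J) = -4/(-2 + 2*J) (v(R, J) = -4/((J - 1*2) + J) = -4/((J - 2) + J) = -4/((-2 + J) + J) = -4/(-2 + 2*J))
364*((v(5, 14)/(-44) + ((2 + O(-3))*3)/(-11)) - 147) = 364*((-2/(-1 + 14)/(-44) + ((2 - 2)*3)/(-11)) - 147) = 364*((-2/13*(-1/44) + (0*3)*(-1/11)) - 147) = 364*((-2*1/13*(-1/44) + 0*(-1/11)) - 147) = 364*((-2/13*(-1/44) + 0) - 147) = 364*((1/286 + 0) - 147) = 364*(1/286 - 147) = 364*(-42041/286) = -588574/11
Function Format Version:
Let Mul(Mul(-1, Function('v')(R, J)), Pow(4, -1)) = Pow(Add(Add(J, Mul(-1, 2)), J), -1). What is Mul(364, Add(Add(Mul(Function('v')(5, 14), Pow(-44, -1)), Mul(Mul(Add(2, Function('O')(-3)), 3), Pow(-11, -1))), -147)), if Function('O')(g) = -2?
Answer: Rational(-588574, 11) ≈ -53507.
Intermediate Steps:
Function('v')(R, J) = Mul(-4, Pow(Add(-2, Mul(2, J)), -1)) (Function('v')(R, J) = Mul(-4, Pow(Add(Add(J, Mul(-1, 2)), J), -1)) = Mul(-4, Pow(Add(Add(J, -2), J), -1)) = Mul(-4, Pow(Add(Add(-2, J), J), -1)) = Mul(-4, Pow(Add(-2, Mul(2, J)), -1)))
Mul(364, Add(Add(Mul(Function('v')(5, 14), Pow(-44, -1)), Mul(Mul(Add(2, Function('O')(-3)), 3), Pow(-11, -1))), -147)) = Mul(364, Add(Add(Mul(Mul(-2, Pow(Add(-1, 14), -1)), Pow(-44, -1)), Mul(Mul(Add(2, -2), 3), Pow(-11, -1))), -147)) = Mul(364, Add(Add(Mul(Mul(-2, Pow(13, -1)), Rational(-1, 44)), Mul(Mul(0, 3), Rational(-1, 11))), -147)) = Mul(364, Add(Add(Mul(Mul(-2, Rational(1, 13)), Rational(-1, 44)), Mul(0, Rational(-1, 11))), -147)) = Mul(364, Add(Add(Mul(Rational(-2, 13), Rational(-1, 44)), 0), -147)) = Mul(364, Add(Add(Rational(1, 286), 0), -147)) = Mul(364, Add(Rational(1, 286), -147)) = Mul(364, Rational(-42041, 286)) = Rational(-588574, 11)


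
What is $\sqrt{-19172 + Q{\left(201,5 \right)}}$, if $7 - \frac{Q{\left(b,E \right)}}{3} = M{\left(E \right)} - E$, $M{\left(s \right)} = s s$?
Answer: $i \sqrt{19211} \approx 138.6 i$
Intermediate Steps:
$M{\left(s \right)} = s^{2}$
$Q{\left(b,E \right)} = 21 - 3 E^{2} + 3 E$ ($Q{\left(b,E \right)} = 21 - 3 \left(E^{2} - E\right) = 21 - \left(- 3 E + 3 E^{2}\right) = 21 - 3 E^{2} + 3 E$)
$\sqrt{-19172 + Q{\left(201,5 \right)}} = \sqrt{-19172 + \left(21 - 3 \cdot 5^{2} + 3 \cdot 5\right)} = \sqrt{-19172 + \left(21 - 75 + 15\right)} = \sqrt{-19172 - 39} = \sqrt{-19211} = i \sqrt{19211}$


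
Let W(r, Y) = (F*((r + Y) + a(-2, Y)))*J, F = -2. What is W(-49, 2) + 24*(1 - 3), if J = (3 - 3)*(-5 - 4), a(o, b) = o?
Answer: -48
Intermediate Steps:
J = 0 (J = 0*(-9) = 0)
W(r, Y) = 0 (W(r, Y) = -2*((r + Y) - 2)*0 = -2*((Y + r) - 2)*0 = -2*(-2 + Y + r)*0 = (4 - 2*Y - 2*r)*0 = 0)
W(-49, 2) + 24*(1 - 3) = 0 + 24*(1 - 3) = 0 + 24*(-2) = 0 - 48 = -48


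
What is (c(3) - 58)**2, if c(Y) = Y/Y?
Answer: 3249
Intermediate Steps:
c(Y) = 1
(c(3) - 58)**2 = (1 - 58)**2 = (-57)**2 = 3249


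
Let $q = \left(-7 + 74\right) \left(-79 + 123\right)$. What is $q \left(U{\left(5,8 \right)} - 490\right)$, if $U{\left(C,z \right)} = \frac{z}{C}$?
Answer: $- \frac{7199016}{5} \approx -1.4398 \cdot 10^{6}$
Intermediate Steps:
$q = 2948$ ($q = 67 \cdot 44 = 2948$)
$q \left(U{\left(5,8 \right)} - 490\right) = 2948 \left(\frac{8}{5} - 490\right) = 2948 \left(- \frac{2442}{5}\right) = - \frac{7199016}{5}$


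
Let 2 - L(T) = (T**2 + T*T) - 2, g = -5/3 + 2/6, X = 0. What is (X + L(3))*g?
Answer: 56/3 ≈ 18.667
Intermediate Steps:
g = -4/3 (g = -5*1/3 + 2*(1/6) = -5/3 + 1/3 = -4/3 ≈ -1.3333)
L(T) = 4 - 2*T**2 (L(T) = 2 - ((T**2 + T*T) - 2) = 2 - ((T**2 + T**2) - 2) = 2 - (2*T**2 - 2) = 2 - (-2 + 2*T**2) = 2 + (2 - 2*T**2) = 4 - 2*T**2)
(X + L(3))*g = (0 + (4 - 2*3**2))*(-4/3) = (0 + (4 - 2*9))*(-4/3) = (0 + (4 - 18))*(-4/3) = (0 - 14)*(-4/3) = -14*(-4/3) = 56/3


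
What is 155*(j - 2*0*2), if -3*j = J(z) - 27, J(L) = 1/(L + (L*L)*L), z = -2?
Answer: 8401/6 ≈ 1400.2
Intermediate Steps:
J(L) = 1/(L + L³) (J(L) = 1/(L + L²*L) = 1/(L + L³))
j = 271/30 (j = -(1/(-2 + (-2)³) - 27)/3 = -(1/(-2 - 8) - 27)/3 = -(1/(-10) - 27)/3 = -(-⅒ - 27)/3 = -⅓*(-271/10) = 271/30 ≈ 9.0333)
155*(j - 2*0*2) = 155*(271/30 - 2*0*2) = 155*(271/30 + 0*2) = 155*(271/30 + 0) = 155*(271/30) = 8401/6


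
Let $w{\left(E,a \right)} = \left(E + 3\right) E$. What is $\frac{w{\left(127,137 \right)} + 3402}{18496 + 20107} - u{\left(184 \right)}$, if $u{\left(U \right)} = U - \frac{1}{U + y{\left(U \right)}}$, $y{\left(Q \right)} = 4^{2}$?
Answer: $- \frac{1416569397}{7720600} \approx -183.48$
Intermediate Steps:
$y{\left(Q \right)} = 16$
$w{\left(E,a \right)} = E \left(3 + E\right)$ ($w{\left(E,a \right)} = \left(3 + E\right) E = E \left(3 + E\right)$)
$u{\left(U \right)} = U - \frac{1}{16 + U}$ ($u{\left(U \right)} = U - \frac{1}{U + 16} = U - \frac{1}{16 + U}$)
$\frac{w{\left(127,137 \right)} + 3402}{18496 + 20107} - u{\left(184 \right)} = \frac{127 \left(3 + 127\right) + 3402}{18496 + 20107} - \frac{-1 + 184^{2} + 16 \cdot 184}{16 + 184} = \frac{127 \cdot 130 + 3402}{38603} - \frac{-1 + 33856 + 2944}{200} = \left(16510 + 3402\right) \frac{1}{38603} - \frac{1}{200} \cdot 36799 = 19912 \cdot \frac{1}{38603} - \frac{36799}{200} = \frac{19912}{38603} - \frac{36799}{200} = - \frac{1416569397}{7720600}$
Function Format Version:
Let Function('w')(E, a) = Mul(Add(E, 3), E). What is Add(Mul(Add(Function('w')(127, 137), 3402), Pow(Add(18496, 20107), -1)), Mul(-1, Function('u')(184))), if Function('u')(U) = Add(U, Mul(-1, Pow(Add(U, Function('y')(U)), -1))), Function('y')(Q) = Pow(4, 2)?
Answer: Rational(-1416569397, 7720600) ≈ -183.48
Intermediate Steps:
Function('y')(Q) = 16
Function('w')(E, a) = Mul(E, Add(3, E)) (Function('w')(E, a) = Mul(Add(3, E), E) = Mul(E, Add(3, E)))
Function('u')(U) = Add(U, Mul(-1, Pow(Add(16, U), -1))) (Function('u')(U) = Add(U, Mul(-1, Pow(Add(U, 16), -1))) = Add(U, Mul(-1, Pow(Add(16, U), -1))))
Add(Mul(Add(Function('w')(127, 137), 3402), Pow(Add(18496, 20107), -1)), Mul(-1, Function('u')(184))) = Add(Mul(Add(Mul(127, Add(3, 127)), 3402), Pow(Add(18496, 20107), -1)), Mul(-1, Mul(Pow(Add(16, 184), -1), Add(-1, Pow(184, 2), Mul(16, 184))))) = Add(Mul(Add(Mul(127, 130), 3402), Pow(38603, -1)), Mul(-1, Mul(Pow(200, -1), Add(-1, 33856, 2944)))) = Add(Mul(Add(16510, 3402), Rational(1, 38603)), Mul(-1, Mul(Rational(1, 200), 36799))) = Add(Mul(19912, Rational(1, 38603)), Mul(-1, Rational(36799, 200))) = Add(Rational(19912, 38603), Rational(-36799, 200)) = Rational(-1416569397, 7720600)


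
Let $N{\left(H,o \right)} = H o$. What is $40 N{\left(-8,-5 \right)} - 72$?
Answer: $1528$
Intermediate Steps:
$40 N{\left(-8,-5 \right)} - 72 = 40 \left(\left(-8\right) \left(-5\right)\right) - 72 = 40 \cdot 40 - 72 = 1600 - 72 = 1528$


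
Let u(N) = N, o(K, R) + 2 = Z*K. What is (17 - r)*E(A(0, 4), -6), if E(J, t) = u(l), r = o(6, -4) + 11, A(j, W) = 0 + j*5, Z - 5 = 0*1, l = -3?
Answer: 66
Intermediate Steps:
Z = 5 (Z = 5 + 0*1 = 5 + 0 = 5)
o(K, R) = -2 + 5*K
A(j, W) = 5*j (A(j, W) = 0 + 5*j = 5*j)
r = 39 (r = (-2 + 5*6) + 11 = (-2 + 30) + 11 = 28 + 11 = 39)
E(J, t) = -3
(17 - r)*E(A(0, 4), -6) = (17 - 1*39)*(-3) = (17 - 39)*(-3) = -22*(-3) = 66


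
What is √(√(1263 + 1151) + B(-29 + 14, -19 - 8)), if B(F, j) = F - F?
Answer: 2414^(¼) ≈ 7.0095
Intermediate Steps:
B(F, j) = 0
√(√(1263 + 1151) + B(-29 + 14, -19 - 8)) = √(√(1263 + 1151) + 0) = √(√2414 + 0) = √(√2414) = 2414^(¼)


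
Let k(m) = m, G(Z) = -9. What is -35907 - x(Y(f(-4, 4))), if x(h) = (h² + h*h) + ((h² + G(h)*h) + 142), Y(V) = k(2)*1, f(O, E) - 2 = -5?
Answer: -36043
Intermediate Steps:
f(O, E) = -3 (f(O, E) = 2 - 5 = -3)
Y(V) = 2 (Y(V) = 2*1 = 2)
x(h) = 142 - 9*h + 3*h² (x(h) = (h² + h*h) + ((h² - 9*h) + 142) = (h² + h²) + (142 + h² - 9*h) = 2*h² + (142 + h² - 9*h) = 142 - 9*h + 3*h²)
-35907 - x(Y(f(-4, 4))) = -35907 - (142 - 9*2 + 3*2²) = -35907 - (142 - 18 + 3*4) = -35907 - (142 - 18 + 12) = -35907 - 1*136 = -35907 - 136 = -36043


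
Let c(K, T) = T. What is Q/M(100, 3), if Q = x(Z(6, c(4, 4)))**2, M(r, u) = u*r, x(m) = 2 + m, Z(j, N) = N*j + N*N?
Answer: 147/25 ≈ 5.8800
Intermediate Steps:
Z(j, N) = N**2 + N*j (Z(j, N) = N*j + N**2 = N**2 + N*j)
M(r, u) = r*u
Q = 1764 (Q = (2 + 4*(4 + 6))**2 = (2 + 4*10)**2 = (2 + 40)**2 = 42**2 = 1764)
Q/M(100, 3) = 1764/((100*3)) = 1764/300 = 1764*(1/300) = 147/25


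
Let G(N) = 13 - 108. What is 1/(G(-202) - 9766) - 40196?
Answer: -396372757/9861 ≈ -40196.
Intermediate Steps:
G(N) = -95
1/(G(-202) - 9766) - 40196 = 1/(-95 - 9766) - 40196 = 1/(-9861) - 40196 = -1/9861 - 40196 = -396372757/9861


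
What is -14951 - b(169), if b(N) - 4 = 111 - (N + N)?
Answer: -14728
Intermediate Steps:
b(N) = 115 - 2*N (b(N) = 4 + (111 - (N + N)) = 4 + (111 - 2*N) = 115 - 2*N)
-14951 - b(169) = -14951 - (115 - 2*169) = -14951 - (115 - 338) = -14951 - 1*(-223) = -14951 + 223 = -14728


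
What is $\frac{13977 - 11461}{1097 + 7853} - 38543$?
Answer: $- \frac{172478667}{4475} \approx -38543.0$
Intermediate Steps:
$\frac{13977 - 11461}{1097 + 7853} - 38543 = \frac{2516}{8950} - 38543 = 2516 \cdot \frac{1}{8950} - 38543 = \frac{1258}{4475} - 38543 = - \frac{172478667}{4475}$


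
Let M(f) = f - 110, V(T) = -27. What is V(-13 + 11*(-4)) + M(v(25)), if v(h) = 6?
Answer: -131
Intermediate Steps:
M(f) = -110 + f
V(-13 + 11*(-4)) + M(v(25)) = -27 + (-110 + 6) = -27 - 104 = -131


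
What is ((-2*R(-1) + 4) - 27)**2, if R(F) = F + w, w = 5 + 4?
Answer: 1521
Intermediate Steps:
w = 9
R(F) = 9 + F (R(F) = F + 9 = 9 + F)
((-2*R(-1) + 4) - 27)**2 = ((-2*(9 - 1) + 4) - 27)**2 = ((-2*8 + 4) - 27)**2 = ((-16 + 4) - 27)**2 = (-12 - 27)**2 = (-39)**2 = 1521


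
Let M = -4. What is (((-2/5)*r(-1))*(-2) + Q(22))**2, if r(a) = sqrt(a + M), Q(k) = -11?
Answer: 589/5 - 88*I*sqrt(5)/5 ≈ 117.8 - 39.355*I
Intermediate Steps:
r(a) = sqrt(-4 + a) (r(a) = sqrt(a - 4) = sqrt(-4 + a))
(((-2/5)*r(-1))*(-2) + Q(22))**2 = (((-2/5)*sqrt(-4 - 1))*(-2) - 11)**2 = (((-2*1/5)*sqrt(-5))*(-2) - 11)**2 = (-2*I*sqrt(5)/5*(-2) - 11)**2 = (4*I*sqrt(5)/5 - 11)**2 = (-11 + 4*I*sqrt(5)/5)**2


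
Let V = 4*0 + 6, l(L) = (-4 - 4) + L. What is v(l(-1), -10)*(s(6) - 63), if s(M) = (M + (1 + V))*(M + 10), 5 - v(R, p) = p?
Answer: 2175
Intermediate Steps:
l(L) = -8 + L
V = 6 (V = 0 + 6 = 6)
v(R, p) = 5 - p
s(M) = (7 + M)*(10 + M) (s(M) = (M + (1 + 6))*(M + 10) = (M + 7)*(10 + M) = (7 + M)*(10 + M))
v(l(-1), -10)*(s(6) - 63) = (5 - 1*(-10))*((70 + 6**2 + 17*6) - 63) = (5 + 10)*((70 + 36 + 102) - 63) = 15*(208 - 63) = 15*145 = 2175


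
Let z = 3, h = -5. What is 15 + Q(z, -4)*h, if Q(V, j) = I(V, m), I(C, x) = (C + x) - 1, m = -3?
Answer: 20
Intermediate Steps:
I(C, x) = -1 + C + x
Q(V, j) = -4 + V (Q(V, j) = -1 + V - 3 = -4 + V)
15 + Q(z, -4)*h = 15 + (-4 + 3)*(-5) = 15 - 1*(-5) = 15 + 5 = 20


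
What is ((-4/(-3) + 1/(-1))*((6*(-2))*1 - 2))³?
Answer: -2744/27 ≈ -101.63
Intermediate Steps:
((-4/(-3) + 1/(-1))*((6*(-2))*1 - 2))³ = ((-4*(-⅓) + 1*(-1))*(-12*1 - 2))³ = ((4/3 - 1)*(-12 - 2))³ = ((⅓)*(-14))³ = (-14/3)³ = -2744/27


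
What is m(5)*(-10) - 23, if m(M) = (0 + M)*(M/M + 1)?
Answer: -123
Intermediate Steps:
m(M) = 2*M (m(M) = M*(1 + 1) = M*2 = 2*M)
m(5)*(-10) - 23 = (2*5)*(-10) - 23 = 10*(-10) - 23 = -100 - 23 = -123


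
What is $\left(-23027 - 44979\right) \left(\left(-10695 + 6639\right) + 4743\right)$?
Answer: $-46720122$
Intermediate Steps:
$\left(-23027 - 44979\right) \left(\left(-10695 + 6639\right) + 4743\right) = - 68006 \left(-4056 + 4743\right) = \left(-68006\right) 687 = -46720122$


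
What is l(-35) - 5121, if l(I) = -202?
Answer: -5323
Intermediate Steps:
l(-35) - 5121 = -202 - 5121 = -5323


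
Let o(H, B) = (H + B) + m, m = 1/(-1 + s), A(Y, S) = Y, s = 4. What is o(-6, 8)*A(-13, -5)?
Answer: -91/3 ≈ -30.333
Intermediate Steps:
m = ⅓ (m = 1/(-1 + 4) = 1/3 = ⅓ ≈ 0.33333)
o(H, B) = ⅓ + B + H (o(H, B) = (H + B) + ⅓ = (B + H) + ⅓ = ⅓ + B + H)
o(-6, 8)*A(-13, -5) = (⅓ + 8 - 6)*(-13) = (7/3)*(-13) = -91/3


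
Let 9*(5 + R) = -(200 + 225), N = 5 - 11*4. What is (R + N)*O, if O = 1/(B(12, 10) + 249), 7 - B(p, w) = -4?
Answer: -821/2340 ≈ -0.35085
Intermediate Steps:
B(p, w) = 11 (B(p, w) = 7 - 1*(-4) = 7 + 4 = 11)
N = -39 (N = 5 - 44 = -39)
R = -470/9 (R = -5 + (-(200 + 225))/9 = -5 + (-1*425)/9 = -5 + (1/9)*(-425) = -5 - 425/9 = -470/9 ≈ -52.222)
O = 1/260 (O = 1/(11 + 249) = 1/260 ≈ 0.0038462)
(R + N)*O = (-470/9 - 39)*(1/260) = -821/9*1/260 = -821/2340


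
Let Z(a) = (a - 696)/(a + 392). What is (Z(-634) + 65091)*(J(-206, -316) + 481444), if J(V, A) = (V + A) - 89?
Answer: 3787365751108/121 ≈ 3.1301e+10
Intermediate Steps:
J(V, A) = -89 + A + V (J(V, A) = (A + V) - 89 = -89 + A + V)
Z(a) = (-696 + a)/(392 + a)
(Z(-634) + 65091)*(J(-206, -316) + 481444) = ((-696 - 634)/(392 - 634) + 65091)*((-89 - 316 - 206) + 481444) = (-1330/(-242) + 65091)*(-611 + 481444) = (-1/242*(-1330) + 65091)*480833 = (665/121 + 65091)*480833 = (7876676/121)*480833 = 3787365751108/121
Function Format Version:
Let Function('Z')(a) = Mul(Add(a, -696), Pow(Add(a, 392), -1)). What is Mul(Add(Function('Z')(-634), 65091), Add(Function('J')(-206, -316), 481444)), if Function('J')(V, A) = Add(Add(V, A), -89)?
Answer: Rational(3787365751108, 121) ≈ 3.1301e+10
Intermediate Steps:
Function('J')(V, A) = Add(-89, A, V) (Function('J')(V, A) = Add(Add(A, V), -89) = Add(-89, A, V))
Function('Z')(a) = Mul(Pow(Add(392, a), -1), Add(-696, a)) (Function('Z')(a) = Mul(Add(-696, a), Pow(Add(392, a), -1)) = Mul(Pow(Add(392, a), -1), Add(-696, a)))
Mul(Add(Function('Z')(-634), 65091), Add(Function('J')(-206, -316), 481444)) = Mul(Add(Mul(Pow(Add(392, -634), -1), Add(-696, -634)), 65091), Add(Add(-89, -316, -206), 481444)) = Mul(Add(Mul(Pow(-242, -1), -1330), 65091), Add(-611, 481444)) = Mul(Add(Mul(Rational(-1, 242), -1330), 65091), 480833) = Mul(Add(Rational(665, 121), 65091), 480833) = Mul(Rational(7876676, 121), 480833) = Rational(3787365751108, 121)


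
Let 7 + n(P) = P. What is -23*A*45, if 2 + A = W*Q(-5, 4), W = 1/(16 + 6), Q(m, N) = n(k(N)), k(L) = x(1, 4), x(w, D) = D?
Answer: 48645/22 ≈ 2211.1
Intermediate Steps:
k(L) = 4
n(P) = -7 + P
Q(m, N) = -3 (Q(m, N) = -7 + 4 = -3)
W = 1/22 ≈ 0.045455
A = -47/22 (A = -2 + (1/22)*(-3) = -2 - 3/22 = -47/22 ≈ -2.1364)
-23*A*45 = -23*(-47/22)*45 = (1081/22)*45 = 48645/22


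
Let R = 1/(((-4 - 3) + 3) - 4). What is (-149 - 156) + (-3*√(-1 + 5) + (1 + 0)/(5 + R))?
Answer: -12121/39 ≈ -310.79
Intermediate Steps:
R = -⅛ (R = 1/((-7 + 3) - 4) = 1/(-4 - 4) = 1/(-8) = -⅛ ≈ -0.12500)
(-149 - 156) + (-3*√(-1 + 5) + (1 + 0)/(5 + R)) = (-149 - 156) + (-3*√(-1 + 5) + (1 + 0)/(5 - ⅛)) = -305 + (-3*√4 + 1/(39/8)) = -305 + (-3*2 + 1*(8/39)) = -305 + (-6 + 8/39) = -305 - 226/39 = -12121/39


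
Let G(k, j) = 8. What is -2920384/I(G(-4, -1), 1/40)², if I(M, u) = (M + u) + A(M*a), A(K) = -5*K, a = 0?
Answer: -4672614400/103041 ≈ -45347.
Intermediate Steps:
I(M, u) = M + u (I(M, u) = (M + u) - 5*M*0 = (M + u) - 5*0 = (M + u) + 0 = M + u)
-2920384/I(G(-4, -1), 1/40)² = -2920384/(8 + 1/40)² = -2920384/((321/40)²) = -2920384/103041/1600 = -2920384*1600/103041 = -4672614400/103041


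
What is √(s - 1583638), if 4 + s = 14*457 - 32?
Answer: 2*I*√394319 ≈ 1255.9*I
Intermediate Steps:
s = 6362 (s = -4 + (14*457 - 32) = -4 + (6398 - 32) = -4 + 6366 = 6362)
√(s - 1583638) = √(6362 - 1583638) = √(-1577276) = 2*I*√394319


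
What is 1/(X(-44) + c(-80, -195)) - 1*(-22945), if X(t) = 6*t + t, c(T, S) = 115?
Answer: 4428384/193 ≈ 22945.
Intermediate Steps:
X(t) = 7*t
1/(X(-44) + c(-80, -195)) - 1*(-22945) = 1/(7*(-44) + 115) - 1*(-22945) = 1/(-308 + 115) + 22945 = 1/(-193) + 22945 = -1/193 + 22945 = 4428384/193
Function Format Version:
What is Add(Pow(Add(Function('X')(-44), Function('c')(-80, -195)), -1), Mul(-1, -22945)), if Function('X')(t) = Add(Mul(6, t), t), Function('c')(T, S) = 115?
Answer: Rational(4428384, 193) ≈ 22945.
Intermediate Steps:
Function('X')(t) = Mul(7, t)
Add(Pow(Add(Function('X')(-44), Function('c')(-80, -195)), -1), Mul(-1, -22945)) = Add(Pow(Add(Mul(7, -44), 115), -1), Mul(-1, -22945)) = Add(Pow(Add(-308, 115), -1), 22945) = Add(Pow(-193, -1), 22945) = Add(Rational(-1, 193), 22945) = Rational(4428384, 193)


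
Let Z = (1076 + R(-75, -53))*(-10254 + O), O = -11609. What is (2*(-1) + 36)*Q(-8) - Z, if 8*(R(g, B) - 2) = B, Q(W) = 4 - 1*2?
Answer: 187388317/8 ≈ 2.3424e+7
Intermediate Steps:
Q(W) = 2 (Q(W) = 4 - 2 = 2)
R(g, B) = 2 + B/8
Z = -187387773/8 (Z = (1076 + (2 + (⅛)*(-53)))*(-10254 - 11609) = (1076 + (2 - 53/8))*(-21863) = (1076 - 37/8)*(-21863) = (8571/8)*(-21863) = -187387773/8 ≈ -2.3423e+7)
(2*(-1) + 36)*Q(-8) - Z = (2*(-1) + 36)*2 - 1*(-187387773/8) = (-2 + 36)*2 + 187387773/8 = 34*2 + 187387773/8 = 68 + 187387773/8 = 187388317/8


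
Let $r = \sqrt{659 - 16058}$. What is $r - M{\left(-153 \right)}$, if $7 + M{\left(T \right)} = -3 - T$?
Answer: $-143 + 3 i \sqrt{1711} \approx -143.0 + 124.09 i$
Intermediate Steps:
$r = 3 i \sqrt{1711}$ ($r = \sqrt{-15399} = 3 i \sqrt{1711} \approx 124.09 i$)
$M{\left(T \right)} = -10 - T$ ($M{\left(T \right)} = -7 - \left(3 + T\right) = -10 - T$)
$r - M{\left(-153 \right)} = 3 i \sqrt{1711} - \left(-10 - -153\right) = 3 i \sqrt{1711} - \left(-10 + 153\right) = 3 i \sqrt{1711} - 143 = -143 + 3 i \sqrt{1711}$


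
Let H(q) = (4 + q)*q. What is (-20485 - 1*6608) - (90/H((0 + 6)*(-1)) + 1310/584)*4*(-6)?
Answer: -1960719/73 ≈ -26859.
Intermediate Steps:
H(q) = q*(4 + q)
(-20485 - 1*6608) - (90/H((0 + 6)*(-1)) + 1310/584)*4*(-6) = (-20485 - 1*6608) - (90/((((0 + 6)*(-1))*(4 + (0 + 6)*(-1)))) + 1310/584)*4*(-6) = (-20485 - 6608) - (90/(((6*(-1))*(4 + 6*(-1)))) + 1310*(1/584))*(-24) = -27093 - (90/((-6*(4 - 6))) + 655/292)*(-24) = -27093 - (90/((-6*(-2))) + 655/292)*(-24) = -27093 - (90/12 + 655/292)*(-24) = -27093 - (90*(1/12) + 655/292)*(-24) = -27093 - (15/2 + 655/292)*(-24) = -27093 - 2845*(-24)/292 = -27093 - 1*(-17070/73) = -27093 + 17070/73 = -1960719/73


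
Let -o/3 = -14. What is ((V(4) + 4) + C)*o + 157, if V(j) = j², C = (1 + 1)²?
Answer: 1165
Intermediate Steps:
o = 42 (o = -3*(-14) = 42)
C = 4 (C = 2² = 4)
((V(4) + 4) + C)*o + 157 = ((4² + 4) + 4)*42 + 157 = ((16 + 4) + 4)*42 + 157 = (20 + 4)*42 + 157 = 24*42 + 157 = 1008 + 157 = 1165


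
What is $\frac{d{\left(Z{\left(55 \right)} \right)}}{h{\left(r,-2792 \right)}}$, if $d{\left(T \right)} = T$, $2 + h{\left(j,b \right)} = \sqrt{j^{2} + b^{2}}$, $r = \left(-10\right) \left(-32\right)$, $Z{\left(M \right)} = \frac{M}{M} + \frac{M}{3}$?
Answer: $\frac{29}{5923245} + \frac{116 \sqrt{123401}}{5923245} \approx 0.0068844$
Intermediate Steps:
$Z{\left(M \right)} = 1 + \frac{M}{3}$ ($Z{\left(M \right)} = 1 + M \frac{1}{3} = 1 + \frac{M}{3}$)
$r = 320$
$h{\left(j,b \right)} = -2 + \sqrt{b^{2} + j^{2}}$ ($h{\left(j,b \right)} = -2 + \sqrt{j^{2} + b^{2}} = -2 + \sqrt{b^{2} + j^{2}}$)
$\frac{d{\left(Z{\left(55 \right)} \right)}}{h{\left(r,-2792 \right)}} = \frac{1 + \frac{1}{3} \cdot 55}{-2 + \sqrt{\left(-2792\right)^{2} + 320^{2}}} = \frac{1 + \frac{55}{3}}{-2 + \sqrt{7795264 + 102400}} = \frac{58}{3 \left(-2 + \sqrt{7897664}\right)} = \frac{58}{3 \left(-2 + 8 \sqrt{123401}\right)}$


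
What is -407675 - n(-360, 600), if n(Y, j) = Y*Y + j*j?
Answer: -897275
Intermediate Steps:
n(Y, j) = Y² + j²
-407675 - n(-360, 600) = -407675 - ((-360)² + 600²) = -407675 - (129600 + 360000) = -407675 - 1*489600 = -407675 - 489600 = -897275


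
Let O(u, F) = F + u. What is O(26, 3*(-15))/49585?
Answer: -19/49585 ≈ -0.00038318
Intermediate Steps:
O(26, 3*(-15))/49585 = (3*(-15) + 26)/49585 = (-45 + 26)*(1/49585) = -19*1/49585 = -19/49585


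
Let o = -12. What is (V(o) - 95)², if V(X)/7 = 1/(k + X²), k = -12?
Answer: 157076089/17424 ≈ 9014.9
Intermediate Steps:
V(X) = 7/(-12 + X²)
(V(o) - 95)² = (7/(-12 + (-12)²) - 95)² = (7/(-12 + 144) - 95)² = (7/132 - 95)² = (-12533/132)² = 157076089/17424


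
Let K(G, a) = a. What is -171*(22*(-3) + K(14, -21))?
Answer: 14877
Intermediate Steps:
-171*(22*(-3) + K(14, -21)) = -171*(22*(-3) - 21) = -171*(-66 - 21) = -171*(-87) = 14877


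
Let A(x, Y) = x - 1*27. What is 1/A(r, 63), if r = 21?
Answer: -⅙ ≈ -0.16667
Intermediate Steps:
A(x, Y) = -27 + x (A(x, Y) = x - 27 = -27 + x)
1/A(r, 63) = 1/(-27 + 21) = 1/(-6) = -⅙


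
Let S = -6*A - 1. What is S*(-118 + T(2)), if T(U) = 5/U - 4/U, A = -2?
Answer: -2585/2 ≈ -1292.5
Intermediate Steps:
S = 11 (S = -6*(-2) - 1 = 12 - 1 = 11)
T(U) = 1/U
S*(-118 + T(2)) = 11*(-118 + 1/2) = 11*(-118 + ½) = 11*(-235/2) = -2585/2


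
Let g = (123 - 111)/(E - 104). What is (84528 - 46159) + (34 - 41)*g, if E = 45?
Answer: 2263855/59 ≈ 38370.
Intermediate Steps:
g = -12/59 (g = (123 - 111)/(45 - 104) = 12/(-59) = 12*(-1/59) = -12/59 ≈ -0.20339)
(84528 - 46159) + (34 - 41)*g = (84528 - 46159) + (34 - 41)*(-12/59) = 38369 - 7*(-12/59) = 38369 + 84/59 = 2263855/59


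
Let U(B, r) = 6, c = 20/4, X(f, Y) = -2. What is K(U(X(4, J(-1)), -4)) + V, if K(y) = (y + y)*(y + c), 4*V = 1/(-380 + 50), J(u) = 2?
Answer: 174239/1320 ≈ 132.00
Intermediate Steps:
c = 5 (c = 20*(¼) = 5)
V = -1/1320 (V = 1/(4*(-380 + 50)) = (¼)/(-330) = (¼)*(-1/330) = -1/1320 ≈ -0.00075758)
K(y) = 2*y*(5 + y) (K(y) = (y + y)*(y + 5) = (2*y)*(5 + y) = 2*y*(5 + y))
K(U(X(4, J(-1)), -4)) + V = 2*6*(5 + 6) - 1/1320 = 2*6*11 - 1/1320 = 132 - 1/1320 = 174239/1320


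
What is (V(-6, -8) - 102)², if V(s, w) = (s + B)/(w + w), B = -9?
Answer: 2614689/256 ≈ 10214.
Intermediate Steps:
V(s, w) = (-9 + s)/(2*w) (V(s, w) = (s - 9)/(w + w) = (-9 + s)/((2*w)) = (-9 + s)*(1/(2*w)) = (-9 + s)/(2*w))
(V(-6, -8) - 102)² = ((½)*(-9 - 6)/(-8) - 102)² = ((½)*(-⅛)*(-15) - 102)² = (15/16 - 102)² = (-1617/16)² = 2614689/256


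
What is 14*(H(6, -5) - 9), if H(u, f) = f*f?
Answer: 224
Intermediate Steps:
H(u, f) = f²
14*(H(6, -5) - 9) = 14*((-5)² - 9) = 14*(25 - 9) = 14*16 = 224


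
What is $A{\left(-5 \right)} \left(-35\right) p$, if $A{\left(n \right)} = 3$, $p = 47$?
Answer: $-4935$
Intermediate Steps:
$A{\left(-5 \right)} \left(-35\right) p = 3 \left(-35\right) 47 = \left(-105\right) 47 = -4935$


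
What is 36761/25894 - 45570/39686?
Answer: 139453733/513814642 ≈ 0.27141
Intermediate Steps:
36761/25894 - 45570/39686 = 36761*(1/25894) - 45570*1/39686 = 36761/25894 - 22785/19843 = 139453733/513814642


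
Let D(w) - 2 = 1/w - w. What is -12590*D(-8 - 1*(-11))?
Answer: 25180/3 ≈ 8393.3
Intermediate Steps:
D(w) = 2 + 1/w - w (D(w) = 2 + (1/w - w) = 2 + 1/w - w)
-12590*D(-8 - 1*(-11)) = -12590*(2 + 1/(-8 - 1*(-11)) - (-8 - 1*(-11))) = -12590*(2 + 1/(-8 + 11) - (-8 + 11)) = -12590*(2 + 1/3 - 1*3) = -12590*(2 + ⅓ - 3) = -12590*(-2)/3 = -1*(-25180/3) = 25180/3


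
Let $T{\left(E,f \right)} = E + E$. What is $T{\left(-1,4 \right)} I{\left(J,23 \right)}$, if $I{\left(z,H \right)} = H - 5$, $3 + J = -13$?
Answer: $-36$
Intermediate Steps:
$J = -16$ ($J = -3 - 13 = -16$)
$I{\left(z,H \right)} = -5 + H$ ($I{\left(z,H \right)} = H - 5 = -5 + H$)
$T{\left(E,f \right)} = 2 E$
$T{\left(-1,4 \right)} I{\left(J,23 \right)} = 2 \left(-1\right) \left(-5 + 23\right) = \left(-2\right) 18 = -36$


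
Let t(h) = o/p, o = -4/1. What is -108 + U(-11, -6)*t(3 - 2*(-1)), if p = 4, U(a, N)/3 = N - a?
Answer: -123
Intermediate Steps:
U(a, N) = -3*a + 3*N (U(a, N) = 3*(N - a) = -3*a + 3*N)
o = -4 (o = -4*1 = -4)
t(h) = -1 (t(h) = -4/4 = -4*¼ = -1)
-108 + U(-11, -6)*t(3 - 2*(-1)) = -108 + (-3*(-11) + 3*(-6))*(-1) = -108 + (33 - 18)*(-1) = -108 + 15*(-1) = -108 - 15 = -123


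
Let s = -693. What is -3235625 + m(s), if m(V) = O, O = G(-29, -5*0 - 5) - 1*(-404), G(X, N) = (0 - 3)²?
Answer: -3235212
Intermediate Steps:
G(X, N) = 9 (G(X, N) = (-3)² = 9)
O = 413 (O = 9 - 1*(-404) = 9 + 404 = 413)
m(V) = 413
-3235625 + m(s) = -3235625 + 413 = -3235212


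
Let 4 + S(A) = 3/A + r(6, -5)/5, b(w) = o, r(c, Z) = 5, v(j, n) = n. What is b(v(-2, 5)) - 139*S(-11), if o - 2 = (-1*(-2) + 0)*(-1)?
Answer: 5004/11 ≈ 454.91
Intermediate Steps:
o = 0 (o = 2 + (-1*(-2) + 0)*(-1) = 2 + (2 + 0)*(-1) = 2 + 2*(-1) = 2 - 2 = 0)
b(w) = 0
S(A) = -3 + 3/A (S(A) = -4 + (3/A + 5/5) = -4 + (3/A + 5*(⅕)) = -4 + (3/A + 1) = -4 + (1 + 3/A) = -3 + 3/A)
b(v(-2, 5)) - 139*S(-11) = 0 - 139*(-3 + 3/(-11)) = 0 - 139*(-3 + 3*(-1/11)) = 0 - 139*(-3 - 3/11) = 0 - 139*(-36/11) = 0 + 5004/11 = 5004/11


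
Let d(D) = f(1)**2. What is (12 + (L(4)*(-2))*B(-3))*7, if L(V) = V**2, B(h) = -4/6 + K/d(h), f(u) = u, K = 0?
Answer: 700/3 ≈ 233.33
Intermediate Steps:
d(D) = 1 (d(D) = 1**2 = 1)
B(h) = -2/3 (B(h) = -4/6 + 0/1 = -4*1/6 + 0*1 = -2/3 + 0 = -2/3)
(12 + (L(4)*(-2))*B(-3))*7 = (12 + (4**2*(-2))*(-2/3))*7 = (12 + (16*(-2))*(-2/3))*7 = (12 - 32*(-2/3))*7 = (12 + 64/3)*7 = (100/3)*7 = 700/3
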